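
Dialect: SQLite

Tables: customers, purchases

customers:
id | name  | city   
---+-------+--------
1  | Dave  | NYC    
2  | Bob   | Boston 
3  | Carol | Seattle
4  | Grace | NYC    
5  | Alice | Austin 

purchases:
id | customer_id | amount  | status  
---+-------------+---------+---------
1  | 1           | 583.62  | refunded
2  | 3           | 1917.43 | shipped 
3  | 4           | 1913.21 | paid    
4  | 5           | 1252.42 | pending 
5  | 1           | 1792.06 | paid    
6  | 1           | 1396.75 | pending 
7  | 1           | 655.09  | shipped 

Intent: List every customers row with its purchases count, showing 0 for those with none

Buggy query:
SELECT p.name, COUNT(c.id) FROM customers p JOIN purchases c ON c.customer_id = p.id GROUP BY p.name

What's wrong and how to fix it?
Bug: INNER JOIN drops customers rows that have no matching purchases rows

Fix: Switch to LEFT JOIN to retain unmatched parent rows

Corrected query:
SELECT p.name, COUNT(c.id) FROM customers p LEFT JOIN purchases c ON c.customer_id = p.id GROUP BY p.name

Result:
name  | COUNT(c.id)
------+------------
Alice | 1          
Bob   | 0          
Carol | 1          
Dave  | 4          
Grace | 1          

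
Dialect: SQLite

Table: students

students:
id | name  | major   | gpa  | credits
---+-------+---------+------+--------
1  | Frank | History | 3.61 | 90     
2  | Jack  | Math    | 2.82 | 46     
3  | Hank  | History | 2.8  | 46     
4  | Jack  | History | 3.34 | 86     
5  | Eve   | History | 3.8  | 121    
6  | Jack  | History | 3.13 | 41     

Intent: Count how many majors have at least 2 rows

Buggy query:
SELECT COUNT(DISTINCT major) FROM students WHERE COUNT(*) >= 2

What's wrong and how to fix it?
Bug: COUNT(*) cannot appear in WHERE; the per-group count doesn't exist yet

Fix: Use a subquery that GROUPs and filters with HAVING, then count its rows

Corrected query:
SELECT COUNT(*) FROM (SELECT major FROM students GROUP BY major HAVING COUNT(*) >= 2)

Result:
COUNT(*)
--------
1       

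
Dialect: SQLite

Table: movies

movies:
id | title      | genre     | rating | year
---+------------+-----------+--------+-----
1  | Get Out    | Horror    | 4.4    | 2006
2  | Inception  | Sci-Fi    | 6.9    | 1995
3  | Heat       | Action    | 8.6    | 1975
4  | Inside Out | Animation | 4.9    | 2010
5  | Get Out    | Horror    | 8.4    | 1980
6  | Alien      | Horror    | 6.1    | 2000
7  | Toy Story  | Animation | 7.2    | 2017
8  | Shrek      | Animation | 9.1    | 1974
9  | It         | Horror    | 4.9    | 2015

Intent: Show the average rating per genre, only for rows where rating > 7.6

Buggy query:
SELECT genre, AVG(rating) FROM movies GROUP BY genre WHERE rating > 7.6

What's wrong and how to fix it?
Bug: Row-level WHERE must come before GROUP BY in the clause order

Fix: Move the WHERE clause before GROUP BY

Corrected query:
SELECT genre, AVG(rating) FROM movies WHERE rating > 7.6 GROUP BY genre

Result:
genre     | AVG(rating)
----------+------------
Action    | 8.6        
Animation | 9.1        
Horror    | 8.4        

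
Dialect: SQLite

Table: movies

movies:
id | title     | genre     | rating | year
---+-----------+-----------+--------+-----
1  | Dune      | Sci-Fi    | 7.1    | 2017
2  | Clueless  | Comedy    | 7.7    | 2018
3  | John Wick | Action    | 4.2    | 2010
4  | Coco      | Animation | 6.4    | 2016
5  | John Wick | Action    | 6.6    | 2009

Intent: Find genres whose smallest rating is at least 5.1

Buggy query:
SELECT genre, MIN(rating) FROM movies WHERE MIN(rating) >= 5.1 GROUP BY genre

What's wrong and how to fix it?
Bug: Aggregates like MIN are computed per group after WHERE runs

Fix: Use HAVING for the per-group MIN condition

Corrected query:
SELECT genre, MIN(rating) FROM movies GROUP BY genre HAVING MIN(rating) >= 5.1

Result:
genre     | MIN(rating)
----------+------------
Animation | 6.4        
Comedy    | 7.7        
Sci-Fi    | 7.1        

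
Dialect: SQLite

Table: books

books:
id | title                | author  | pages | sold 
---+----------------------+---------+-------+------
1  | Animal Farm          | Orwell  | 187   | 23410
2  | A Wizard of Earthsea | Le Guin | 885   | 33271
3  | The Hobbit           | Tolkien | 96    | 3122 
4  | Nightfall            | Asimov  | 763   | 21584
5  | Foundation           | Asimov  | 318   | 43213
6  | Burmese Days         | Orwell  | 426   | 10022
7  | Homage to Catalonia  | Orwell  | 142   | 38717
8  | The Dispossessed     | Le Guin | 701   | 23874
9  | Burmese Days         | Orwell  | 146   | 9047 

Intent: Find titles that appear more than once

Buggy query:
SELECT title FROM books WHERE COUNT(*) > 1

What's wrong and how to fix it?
Bug: COUNT(*) is an aggregate and cannot be used in WHERE

Fix: GROUP BY title, then filter groups with HAVING COUNT(*) > 1

Corrected query:
SELECT title FROM books GROUP BY title HAVING COUNT(*) > 1

Result:
title       
------------
Burmese Days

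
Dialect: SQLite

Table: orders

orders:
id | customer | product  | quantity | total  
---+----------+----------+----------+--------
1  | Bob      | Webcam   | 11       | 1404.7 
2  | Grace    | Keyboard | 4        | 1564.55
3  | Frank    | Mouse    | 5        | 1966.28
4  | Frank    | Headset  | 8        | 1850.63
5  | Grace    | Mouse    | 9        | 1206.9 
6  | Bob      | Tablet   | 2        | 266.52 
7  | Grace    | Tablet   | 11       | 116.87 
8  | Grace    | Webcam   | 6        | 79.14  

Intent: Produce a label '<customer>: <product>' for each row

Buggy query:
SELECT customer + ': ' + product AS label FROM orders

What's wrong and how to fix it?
Bug: SQLite uses || for string concatenation; + coerces text to numbers (yielding 0)

Fix: Use the || operator for string concatenation

Corrected query:
SELECT customer || ': ' || product AS label FROM orders

Result:
label          
---------------
Bob: Webcam    
Grace: Keyboard
Frank: Mouse   
Frank: Headset 
Grace: Mouse   
Bob: Tablet    
Grace: Tablet  
Grace: Webcam  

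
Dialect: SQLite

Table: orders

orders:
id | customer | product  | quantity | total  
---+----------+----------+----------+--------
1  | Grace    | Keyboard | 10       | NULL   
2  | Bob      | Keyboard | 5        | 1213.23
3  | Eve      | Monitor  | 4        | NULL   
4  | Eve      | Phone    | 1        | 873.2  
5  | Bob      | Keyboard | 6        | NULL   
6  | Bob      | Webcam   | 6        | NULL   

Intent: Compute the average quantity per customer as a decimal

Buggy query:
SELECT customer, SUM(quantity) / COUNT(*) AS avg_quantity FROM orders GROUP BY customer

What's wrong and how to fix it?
Bug: SUM(quantity) and COUNT(*) are both integers; the division truncates the fractional part

Fix: Multiply by 1.0 (or CAST to REAL) to force floating-point division

Corrected query:
SELECT customer, SUM(quantity) * 1.0 / COUNT(*) AS avg_quantity FROM orders GROUP BY customer

Result:
customer | avg_quantity
---------+-------------
Bob      | 5.666667    
Eve      | 2.5         
Grace    | 10          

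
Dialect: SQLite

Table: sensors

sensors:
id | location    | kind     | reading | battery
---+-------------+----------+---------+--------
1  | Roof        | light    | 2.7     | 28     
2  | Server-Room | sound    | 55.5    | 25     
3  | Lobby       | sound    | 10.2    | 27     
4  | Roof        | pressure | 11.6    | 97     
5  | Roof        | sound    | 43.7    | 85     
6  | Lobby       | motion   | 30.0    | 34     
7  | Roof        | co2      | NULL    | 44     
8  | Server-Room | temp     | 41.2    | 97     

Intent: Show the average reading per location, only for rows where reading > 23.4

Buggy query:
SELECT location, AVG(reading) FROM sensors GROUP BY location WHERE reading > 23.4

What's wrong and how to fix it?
Bug: Row-level WHERE must come before GROUP BY in the clause order

Fix: Place WHERE between FROM and GROUP BY

Corrected query:
SELECT location, AVG(reading) FROM sensors WHERE reading > 23.4 GROUP BY location

Result:
location    | AVG(reading)
------------+-------------
Lobby       | 30          
Roof        | 43.7        
Server-Room | 48.35       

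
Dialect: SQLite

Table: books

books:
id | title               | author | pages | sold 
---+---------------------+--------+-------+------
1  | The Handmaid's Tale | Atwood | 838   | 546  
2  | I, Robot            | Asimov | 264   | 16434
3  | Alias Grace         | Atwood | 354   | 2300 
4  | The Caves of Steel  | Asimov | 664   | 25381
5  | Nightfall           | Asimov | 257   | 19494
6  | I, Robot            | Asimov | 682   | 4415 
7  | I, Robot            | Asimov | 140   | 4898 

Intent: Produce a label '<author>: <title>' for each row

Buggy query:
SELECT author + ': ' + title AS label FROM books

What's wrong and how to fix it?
Bug: '+' is numeric addition; on text columns SQLite converts them to 0 instead of concatenating

Fix: Use the || operator for string concatenation

Corrected query:
SELECT author || ': ' || title AS label FROM books

Result:
label                      
---------------------------
Atwood: The Handmaid's Tale
Asimov: I, Robot           
Atwood: Alias Grace        
Asimov: The Caves of Steel 
Asimov: Nightfall          
Asimov: I, Robot           
Asimov: I, Robot           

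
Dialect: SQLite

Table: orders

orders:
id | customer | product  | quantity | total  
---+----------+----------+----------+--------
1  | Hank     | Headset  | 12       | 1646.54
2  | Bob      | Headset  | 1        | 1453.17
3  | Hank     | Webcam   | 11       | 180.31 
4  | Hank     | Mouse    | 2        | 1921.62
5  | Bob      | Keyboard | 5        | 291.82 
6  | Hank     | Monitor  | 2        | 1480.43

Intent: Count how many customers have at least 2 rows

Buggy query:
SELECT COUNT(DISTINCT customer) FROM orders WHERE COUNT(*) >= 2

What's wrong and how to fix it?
Bug: WHERE filters individual rows, not groups, so a group-level COUNT is invalid there

Fix: Use a subquery that GROUPs and filters with HAVING, then count its rows

Corrected query:
SELECT COUNT(*) FROM (SELECT customer FROM orders GROUP BY customer HAVING COUNT(*) >= 2)

Result:
COUNT(*)
--------
2       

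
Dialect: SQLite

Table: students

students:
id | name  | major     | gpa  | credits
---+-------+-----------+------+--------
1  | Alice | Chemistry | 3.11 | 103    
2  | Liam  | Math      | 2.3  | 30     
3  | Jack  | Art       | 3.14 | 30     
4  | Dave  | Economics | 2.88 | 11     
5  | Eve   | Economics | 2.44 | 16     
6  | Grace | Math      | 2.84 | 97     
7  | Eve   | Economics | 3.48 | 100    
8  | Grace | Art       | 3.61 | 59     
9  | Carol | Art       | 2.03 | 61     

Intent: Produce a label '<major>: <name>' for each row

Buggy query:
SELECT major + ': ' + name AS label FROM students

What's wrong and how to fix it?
Bug: SQLite uses || for string concatenation; + coerces text to numbers (yielding 0)

Fix: Use the || operator for string concatenation

Corrected query:
SELECT major || ': ' || name AS label FROM students

Result:
label           
----------------
Chemistry: Alice
Math: Liam      
Art: Jack       
Economics: Dave 
Economics: Eve  
Math: Grace     
Economics: Eve  
Art: Grace      
Art: Carol      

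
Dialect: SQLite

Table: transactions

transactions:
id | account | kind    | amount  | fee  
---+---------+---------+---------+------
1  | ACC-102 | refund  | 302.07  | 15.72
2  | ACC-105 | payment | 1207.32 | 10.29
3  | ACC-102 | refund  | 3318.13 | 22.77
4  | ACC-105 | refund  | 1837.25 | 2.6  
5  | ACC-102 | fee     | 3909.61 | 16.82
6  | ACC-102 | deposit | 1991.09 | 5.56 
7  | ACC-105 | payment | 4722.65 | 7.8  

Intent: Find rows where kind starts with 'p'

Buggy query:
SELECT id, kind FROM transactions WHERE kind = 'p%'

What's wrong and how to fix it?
Bug: Wildcards only work with LIKE; '=' treats '%' as a literal character

Fix: Use LIKE for wildcard pattern matching

Corrected query:
SELECT id, kind FROM transactions WHERE kind LIKE 'p%'

Result:
id | kind   
---+--------
2  | payment
7  | payment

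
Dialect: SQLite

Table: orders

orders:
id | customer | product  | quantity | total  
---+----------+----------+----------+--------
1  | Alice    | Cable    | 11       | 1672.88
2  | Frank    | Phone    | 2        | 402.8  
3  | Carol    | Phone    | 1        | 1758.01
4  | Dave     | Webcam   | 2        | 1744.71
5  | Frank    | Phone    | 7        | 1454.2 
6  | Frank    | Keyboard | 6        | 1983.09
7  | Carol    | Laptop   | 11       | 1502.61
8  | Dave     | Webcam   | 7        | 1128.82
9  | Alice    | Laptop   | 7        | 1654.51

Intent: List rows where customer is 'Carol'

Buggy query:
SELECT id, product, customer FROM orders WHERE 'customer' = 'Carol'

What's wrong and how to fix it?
Bug: Single quotes denote string literals in SQL; the column name is being compared as a constant string

Fix: Remove the quotes around the column name (or use double quotes for an identifier)

Corrected query:
SELECT id, product, customer FROM orders WHERE customer = 'Carol'

Result:
id | product | customer
---+---------+---------
3  | Phone   | Carol   
7  | Laptop  | Carol   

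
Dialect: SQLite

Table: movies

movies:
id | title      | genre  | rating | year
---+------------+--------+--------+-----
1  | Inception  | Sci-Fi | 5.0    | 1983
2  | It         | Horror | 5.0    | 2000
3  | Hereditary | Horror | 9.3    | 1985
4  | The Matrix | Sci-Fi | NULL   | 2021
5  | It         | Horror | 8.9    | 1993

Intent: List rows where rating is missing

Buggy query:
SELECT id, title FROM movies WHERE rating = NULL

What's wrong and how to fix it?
Bug: '= NULL' is always unknown in SQL three-valued logic, so no rows match

Fix: Use IS NULL to test for NULL

Corrected query:
SELECT id, title FROM movies WHERE rating IS NULL

Result:
id | title     
---+-----------
4  | The Matrix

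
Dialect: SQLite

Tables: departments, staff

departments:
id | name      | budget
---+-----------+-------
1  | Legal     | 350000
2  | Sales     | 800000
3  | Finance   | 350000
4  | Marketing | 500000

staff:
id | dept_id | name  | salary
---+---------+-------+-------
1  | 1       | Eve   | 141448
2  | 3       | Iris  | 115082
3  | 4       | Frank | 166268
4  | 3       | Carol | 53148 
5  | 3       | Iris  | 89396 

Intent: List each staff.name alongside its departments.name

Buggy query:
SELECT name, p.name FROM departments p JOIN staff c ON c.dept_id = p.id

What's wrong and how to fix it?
Bug: Both tables have a 'name' column; the unqualified reference is ambiguous

Fix: Qualify the column with its table alias (c.name)

Corrected query:
SELECT c.name, p.name FROM departments p JOIN staff c ON c.dept_id = p.id

Result:
name  | name     
------+----------
Eve   | Legal    
Iris  | Finance  
Frank | Marketing
Carol | Finance  
Iris  | Finance  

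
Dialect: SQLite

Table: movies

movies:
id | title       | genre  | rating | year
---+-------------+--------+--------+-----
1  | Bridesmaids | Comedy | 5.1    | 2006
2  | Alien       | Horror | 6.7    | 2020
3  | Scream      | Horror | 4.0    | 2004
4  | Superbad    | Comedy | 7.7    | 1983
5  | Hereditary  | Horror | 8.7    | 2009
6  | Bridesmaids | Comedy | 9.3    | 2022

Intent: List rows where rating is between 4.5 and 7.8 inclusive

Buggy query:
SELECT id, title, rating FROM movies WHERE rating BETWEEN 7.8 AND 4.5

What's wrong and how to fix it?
Bug: The bounds are reversed; BETWEEN a AND b requires a <= b to match anything

Fix: Write BETWEEN 4.5 AND 7.8

Corrected query:
SELECT id, title, rating FROM movies WHERE rating BETWEEN 4.5 AND 7.8

Result:
id | title       | rating
---+-------------+-------
1  | Bridesmaids | 5.1   
2  | Alien       | 6.7   
4  | Superbad    | 7.7   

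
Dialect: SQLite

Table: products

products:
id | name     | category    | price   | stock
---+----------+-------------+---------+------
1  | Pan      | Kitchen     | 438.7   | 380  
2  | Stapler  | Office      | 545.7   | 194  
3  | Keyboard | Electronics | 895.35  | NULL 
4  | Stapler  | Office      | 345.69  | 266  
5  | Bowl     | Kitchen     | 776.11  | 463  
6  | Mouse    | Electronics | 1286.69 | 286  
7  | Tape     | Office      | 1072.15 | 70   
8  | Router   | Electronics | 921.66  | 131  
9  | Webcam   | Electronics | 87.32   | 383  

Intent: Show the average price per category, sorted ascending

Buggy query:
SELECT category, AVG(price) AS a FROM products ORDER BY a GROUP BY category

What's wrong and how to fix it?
Bug: GROUP BY must precede ORDER BY

Fix: Reorder: SELECT … FROM … GROUP BY … ORDER BY …

Corrected query:
SELECT category, AVG(price) AS a FROM products GROUP BY category ORDER BY a

Result:
category    | a         
------------+-----------
Kitchen     | 607.405   
Office      | 654.513333
Electronics | 797.755   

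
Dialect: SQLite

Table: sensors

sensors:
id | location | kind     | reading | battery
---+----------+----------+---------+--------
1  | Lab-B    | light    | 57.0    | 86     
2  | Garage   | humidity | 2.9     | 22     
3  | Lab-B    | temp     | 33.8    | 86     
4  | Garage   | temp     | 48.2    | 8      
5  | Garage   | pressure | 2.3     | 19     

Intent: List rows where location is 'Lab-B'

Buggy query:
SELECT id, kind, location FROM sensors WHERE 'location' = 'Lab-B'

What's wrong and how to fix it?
Bug: Single quotes denote string literals in SQL; the column name is being compared as a constant string

Fix: Remove the quotes around the column name (or use double quotes for an identifier)

Corrected query:
SELECT id, kind, location FROM sensors WHERE location = 'Lab-B'

Result:
id | kind  | location
---+-------+---------
1  | light | Lab-B   
3  | temp  | Lab-B   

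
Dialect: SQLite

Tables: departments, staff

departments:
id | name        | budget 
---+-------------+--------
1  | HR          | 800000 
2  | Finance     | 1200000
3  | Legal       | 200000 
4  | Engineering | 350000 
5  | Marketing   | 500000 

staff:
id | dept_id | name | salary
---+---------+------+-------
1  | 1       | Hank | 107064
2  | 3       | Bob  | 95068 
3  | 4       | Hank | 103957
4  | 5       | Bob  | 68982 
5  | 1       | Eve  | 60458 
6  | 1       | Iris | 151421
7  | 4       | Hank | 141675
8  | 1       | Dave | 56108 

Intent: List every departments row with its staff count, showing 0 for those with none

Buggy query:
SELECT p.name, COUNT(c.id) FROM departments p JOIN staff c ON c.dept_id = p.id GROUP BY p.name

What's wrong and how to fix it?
Bug: INNER JOIN drops departments rows that have no matching staff rows

Fix: Use LEFT JOIN so parents without children still appear (COUNT(c.id) gives 0)

Corrected query:
SELECT p.name, COUNT(c.id) FROM departments p LEFT JOIN staff c ON c.dept_id = p.id GROUP BY p.name

Result:
name        | COUNT(c.id)
------------+------------
Engineering | 2          
Finance     | 0          
HR          | 4          
Legal       | 1          
Marketing   | 1          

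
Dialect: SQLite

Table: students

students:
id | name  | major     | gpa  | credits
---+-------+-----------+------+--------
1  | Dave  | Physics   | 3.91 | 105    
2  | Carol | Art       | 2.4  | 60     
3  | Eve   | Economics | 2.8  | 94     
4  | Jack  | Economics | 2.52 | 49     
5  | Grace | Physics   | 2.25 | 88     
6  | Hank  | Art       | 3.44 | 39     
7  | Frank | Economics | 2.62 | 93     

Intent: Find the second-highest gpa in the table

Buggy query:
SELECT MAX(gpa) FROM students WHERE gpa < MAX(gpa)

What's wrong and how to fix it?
Bug: MAX(gpa) on the right of the comparison is an aggregate-in-WHERE error

Fix: Put the inner MAX in a scalar subquery

Corrected query:
SELECT MAX(gpa) FROM students WHERE gpa < (SELECT MAX(gpa) FROM students)

Result:
MAX(gpa)
--------
3.44    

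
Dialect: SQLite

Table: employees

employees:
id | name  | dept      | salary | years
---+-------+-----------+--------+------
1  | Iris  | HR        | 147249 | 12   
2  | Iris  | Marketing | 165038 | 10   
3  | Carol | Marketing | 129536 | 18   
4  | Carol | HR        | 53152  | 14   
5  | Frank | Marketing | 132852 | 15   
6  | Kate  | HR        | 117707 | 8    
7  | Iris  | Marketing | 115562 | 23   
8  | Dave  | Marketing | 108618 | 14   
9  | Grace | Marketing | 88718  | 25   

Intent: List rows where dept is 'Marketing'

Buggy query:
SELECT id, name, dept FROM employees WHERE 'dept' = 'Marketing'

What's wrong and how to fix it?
Bug: Single quotes denote string literals in SQL; the column name is being compared as a constant string

Fix: Reference the column as dept without single quotes

Corrected query:
SELECT id, name, dept FROM employees WHERE dept = 'Marketing'

Result:
id | name  | dept     
---+-------+----------
2  | Iris  | Marketing
3  | Carol | Marketing
5  | Frank | Marketing
7  | Iris  | Marketing
8  | Dave  | Marketing
9  | Grace | Marketing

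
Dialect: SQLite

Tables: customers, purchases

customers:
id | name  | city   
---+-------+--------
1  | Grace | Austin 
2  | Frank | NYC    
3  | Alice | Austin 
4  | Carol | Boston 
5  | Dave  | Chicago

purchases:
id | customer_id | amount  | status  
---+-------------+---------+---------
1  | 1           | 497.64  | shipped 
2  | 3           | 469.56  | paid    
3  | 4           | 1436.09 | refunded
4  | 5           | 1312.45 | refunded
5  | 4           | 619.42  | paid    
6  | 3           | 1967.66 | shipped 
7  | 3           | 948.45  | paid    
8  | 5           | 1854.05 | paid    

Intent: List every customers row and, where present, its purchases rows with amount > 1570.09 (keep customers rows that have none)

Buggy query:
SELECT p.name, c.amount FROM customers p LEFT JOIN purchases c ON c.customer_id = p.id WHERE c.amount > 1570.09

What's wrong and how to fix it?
Bug: Filtering c.amount in WHERE discards the NULL rows produced by LEFT JOIN, turning it into an inner join

Fix: Put 'c.amount > 1570.09' in the JOIN's ON clause instead of WHERE

Corrected query:
SELECT p.name, c.amount FROM customers p LEFT JOIN purchases c ON c.customer_id = p.id AND c.amount > 1570.09

Result:
name  | amount 
------+--------
Grace | NULL   
Frank | NULL   
Alice | 1967.66
Carol | NULL   
Dave  | 1854.05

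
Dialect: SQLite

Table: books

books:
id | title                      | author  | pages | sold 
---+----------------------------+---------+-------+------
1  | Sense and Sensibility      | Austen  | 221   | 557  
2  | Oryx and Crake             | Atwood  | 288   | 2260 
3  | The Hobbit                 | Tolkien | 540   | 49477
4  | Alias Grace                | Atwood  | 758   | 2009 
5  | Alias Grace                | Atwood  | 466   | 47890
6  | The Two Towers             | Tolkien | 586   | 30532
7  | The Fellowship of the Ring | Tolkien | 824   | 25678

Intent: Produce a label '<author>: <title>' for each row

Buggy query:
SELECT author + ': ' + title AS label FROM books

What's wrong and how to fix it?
Bug: SQLite uses || for string concatenation; + coerces text to numbers (yielding 0)

Fix: Use the || operator for string concatenation

Corrected query:
SELECT author || ': ' || title AS label FROM books

Result:
label                              
-----------------------------------
Austen: Sense and Sensibility      
Atwood: Oryx and Crake             
Tolkien: The Hobbit                
Atwood: Alias Grace                
Atwood: Alias Grace                
Tolkien: The Two Towers            
Tolkien: The Fellowship of the Ring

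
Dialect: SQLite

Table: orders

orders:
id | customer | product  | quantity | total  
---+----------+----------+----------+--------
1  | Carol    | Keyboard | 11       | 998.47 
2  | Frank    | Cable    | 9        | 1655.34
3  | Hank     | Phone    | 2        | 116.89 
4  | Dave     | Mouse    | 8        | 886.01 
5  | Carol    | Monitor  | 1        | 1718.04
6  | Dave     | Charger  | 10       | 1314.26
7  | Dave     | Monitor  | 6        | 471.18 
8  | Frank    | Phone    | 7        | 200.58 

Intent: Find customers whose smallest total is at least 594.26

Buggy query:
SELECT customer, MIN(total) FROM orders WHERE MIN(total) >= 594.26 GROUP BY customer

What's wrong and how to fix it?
Bug: MIN() in WHERE is a misuse of aggregate

Fix: Replace WHERE with HAVING after the GROUP BY

Corrected query:
SELECT customer, MIN(total) FROM orders GROUP BY customer HAVING MIN(total) >= 594.26

Result:
customer | MIN(total)
---------+-----------
Carol    | 998.47    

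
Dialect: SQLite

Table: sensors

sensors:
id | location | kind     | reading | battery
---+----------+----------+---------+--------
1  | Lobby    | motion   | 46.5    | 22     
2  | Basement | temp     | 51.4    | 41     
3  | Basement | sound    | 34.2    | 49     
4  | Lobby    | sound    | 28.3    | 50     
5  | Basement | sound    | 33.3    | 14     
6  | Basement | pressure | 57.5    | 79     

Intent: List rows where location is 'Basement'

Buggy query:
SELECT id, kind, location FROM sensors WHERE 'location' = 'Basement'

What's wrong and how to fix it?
Bug: Single quotes denote string literals in SQL; the column name is being compared as a constant string

Fix: Reference the column as location without single quotes

Corrected query:
SELECT id, kind, location FROM sensors WHERE location = 'Basement'

Result:
id | kind     | location
---+----------+---------
2  | temp     | Basement
3  | sound    | Basement
5  | sound    | Basement
6  | pressure | Basement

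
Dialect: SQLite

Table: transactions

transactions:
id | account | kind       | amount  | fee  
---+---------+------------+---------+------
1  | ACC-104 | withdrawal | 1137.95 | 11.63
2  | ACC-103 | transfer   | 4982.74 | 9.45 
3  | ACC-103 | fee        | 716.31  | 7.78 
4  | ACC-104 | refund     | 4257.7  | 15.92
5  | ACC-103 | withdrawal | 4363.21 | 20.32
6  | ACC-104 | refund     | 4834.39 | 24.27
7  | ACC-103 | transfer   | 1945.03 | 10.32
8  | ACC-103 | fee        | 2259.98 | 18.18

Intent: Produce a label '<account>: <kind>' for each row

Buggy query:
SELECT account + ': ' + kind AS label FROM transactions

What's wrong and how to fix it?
Bug: '+' is numeric addition; on text columns SQLite converts them to 0 instead of concatenating

Fix: Use the || operator for string concatenation

Corrected query:
SELECT account || ': ' || kind AS label FROM transactions

Result:
label              
-------------------
ACC-104: withdrawal
ACC-103: transfer  
ACC-103: fee       
ACC-104: refund    
ACC-103: withdrawal
ACC-104: refund    
ACC-103: transfer  
ACC-103: fee       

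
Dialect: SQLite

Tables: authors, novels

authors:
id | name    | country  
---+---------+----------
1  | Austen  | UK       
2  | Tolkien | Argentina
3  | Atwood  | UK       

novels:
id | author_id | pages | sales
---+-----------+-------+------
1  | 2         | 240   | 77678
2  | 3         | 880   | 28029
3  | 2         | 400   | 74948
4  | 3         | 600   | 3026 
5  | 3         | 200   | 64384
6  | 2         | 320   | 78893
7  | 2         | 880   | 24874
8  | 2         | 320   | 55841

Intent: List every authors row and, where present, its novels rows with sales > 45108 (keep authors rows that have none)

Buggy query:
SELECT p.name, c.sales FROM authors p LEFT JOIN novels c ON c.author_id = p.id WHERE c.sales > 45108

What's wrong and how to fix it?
Bug: A WHERE condition on the right-hand table after LEFT JOIN drops unmatched parents

Fix: Move the right-table condition into the ON clause so unmatched parents are kept

Corrected query:
SELECT p.name, c.sales FROM authors p LEFT JOIN novels c ON c.author_id = p.id AND c.sales > 45108

Result:
name    | sales
--------+------
Austen  | NULL 
Tolkien | 55841
Tolkien | 74948
Tolkien | 77678
Tolkien | 78893
Atwood  | 64384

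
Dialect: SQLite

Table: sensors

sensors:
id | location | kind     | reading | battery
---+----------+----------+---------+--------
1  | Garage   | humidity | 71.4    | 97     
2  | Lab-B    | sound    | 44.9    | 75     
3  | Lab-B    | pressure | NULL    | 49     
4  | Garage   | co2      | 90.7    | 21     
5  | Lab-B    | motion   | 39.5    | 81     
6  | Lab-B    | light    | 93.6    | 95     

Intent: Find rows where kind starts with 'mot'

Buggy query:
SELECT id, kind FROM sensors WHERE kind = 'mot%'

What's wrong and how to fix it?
Bug: '=' compares the literal string including the % character; pattern matching needs LIKE

Fix: Replace '=' with LIKE so 'mot%' is treated as a pattern

Corrected query:
SELECT id, kind FROM sensors WHERE kind LIKE 'mot%'

Result:
id | kind  
---+-------
5  | motion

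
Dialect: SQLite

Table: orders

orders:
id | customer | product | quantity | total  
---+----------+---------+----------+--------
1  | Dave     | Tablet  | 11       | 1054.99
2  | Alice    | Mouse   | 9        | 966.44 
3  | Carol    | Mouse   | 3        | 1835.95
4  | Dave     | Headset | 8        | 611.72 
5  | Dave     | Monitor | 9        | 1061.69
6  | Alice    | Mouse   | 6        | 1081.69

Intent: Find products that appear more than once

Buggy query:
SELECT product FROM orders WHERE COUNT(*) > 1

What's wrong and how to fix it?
Bug: COUNT(*) is an aggregate and cannot be used in WHERE

Fix: GROUP BY product, then filter groups with HAVING COUNT(*) > 1

Corrected query:
SELECT product FROM orders GROUP BY product HAVING COUNT(*) > 1

Result:
product
-------
Mouse  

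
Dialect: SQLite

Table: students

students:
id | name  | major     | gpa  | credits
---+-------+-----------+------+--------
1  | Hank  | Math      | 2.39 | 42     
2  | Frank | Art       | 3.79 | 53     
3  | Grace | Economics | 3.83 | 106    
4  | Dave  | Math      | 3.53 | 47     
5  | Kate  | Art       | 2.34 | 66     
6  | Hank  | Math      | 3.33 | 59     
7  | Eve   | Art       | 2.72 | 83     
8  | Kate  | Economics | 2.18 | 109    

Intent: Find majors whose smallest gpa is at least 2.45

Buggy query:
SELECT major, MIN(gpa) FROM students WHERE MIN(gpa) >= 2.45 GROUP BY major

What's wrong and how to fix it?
Bug: MIN() in WHERE is a misuse of aggregate

Fix: Replace WHERE with HAVING after the GROUP BY

Corrected query:
SELECT major, MIN(gpa) FROM students GROUP BY major HAVING MIN(gpa) >= 2.45

Result:
(no rows)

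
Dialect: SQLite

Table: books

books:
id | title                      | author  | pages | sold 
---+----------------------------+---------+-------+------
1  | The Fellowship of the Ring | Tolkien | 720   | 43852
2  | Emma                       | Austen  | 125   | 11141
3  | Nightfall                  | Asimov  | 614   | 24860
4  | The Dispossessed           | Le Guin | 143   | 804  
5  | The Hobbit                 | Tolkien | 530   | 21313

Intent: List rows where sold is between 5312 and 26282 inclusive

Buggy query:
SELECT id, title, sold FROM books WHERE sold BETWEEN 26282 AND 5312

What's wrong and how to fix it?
Bug: The bounds are reversed; BETWEEN a AND b requires a <= b to match anything

Fix: Write BETWEEN 5312 AND 26282

Corrected query:
SELECT id, title, sold FROM books WHERE sold BETWEEN 5312 AND 26282

Result:
id | title      | sold 
---+------------+------
2  | Emma       | 11141
3  | Nightfall  | 24860
5  | The Hobbit | 21313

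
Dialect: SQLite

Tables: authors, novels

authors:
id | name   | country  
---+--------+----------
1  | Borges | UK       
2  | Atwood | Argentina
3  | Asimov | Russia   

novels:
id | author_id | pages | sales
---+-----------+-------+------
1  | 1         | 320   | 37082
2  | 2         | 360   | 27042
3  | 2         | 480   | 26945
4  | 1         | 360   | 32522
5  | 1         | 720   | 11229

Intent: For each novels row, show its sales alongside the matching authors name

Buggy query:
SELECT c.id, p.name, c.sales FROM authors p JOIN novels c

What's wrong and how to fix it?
Bug: Missing join condition: each novels row is matched to all authors rows instead of just its own

Fix: Add ON c.author_id = p.id to the JOIN

Corrected query:
SELECT c.id, p.name, c.sales FROM authors p JOIN novels c ON c.author_id = p.id

Result:
id | name   | sales
---+--------+------
1  | Borges | 37082
2  | Atwood | 27042
3  | Atwood | 26945
4  | Borges | 32522
5  | Borges | 11229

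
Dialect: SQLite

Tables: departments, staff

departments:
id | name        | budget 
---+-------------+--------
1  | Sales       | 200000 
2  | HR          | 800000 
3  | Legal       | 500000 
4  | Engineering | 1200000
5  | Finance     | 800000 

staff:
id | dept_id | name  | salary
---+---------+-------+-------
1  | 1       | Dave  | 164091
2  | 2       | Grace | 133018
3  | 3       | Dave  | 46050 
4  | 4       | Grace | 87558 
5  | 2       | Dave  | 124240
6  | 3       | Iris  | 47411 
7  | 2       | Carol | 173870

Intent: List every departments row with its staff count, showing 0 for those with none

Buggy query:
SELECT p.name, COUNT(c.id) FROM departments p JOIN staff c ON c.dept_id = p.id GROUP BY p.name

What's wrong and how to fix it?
Bug: An inner join excludes parents with zero children

Fix: Switch to LEFT JOIN to retain unmatched parent rows

Corrected query:
SELECT p.name, COUNT(c.id) FROM departments p LEFT JOIN staff c ON c.dept_id = p.id GROUP BY p.name

Result:
name        | COUNT(c.id)
------------+------------
Engineering | 1          
Finance     | 0          
HR          | 3          
Legal       | 2          
Sales       | 1          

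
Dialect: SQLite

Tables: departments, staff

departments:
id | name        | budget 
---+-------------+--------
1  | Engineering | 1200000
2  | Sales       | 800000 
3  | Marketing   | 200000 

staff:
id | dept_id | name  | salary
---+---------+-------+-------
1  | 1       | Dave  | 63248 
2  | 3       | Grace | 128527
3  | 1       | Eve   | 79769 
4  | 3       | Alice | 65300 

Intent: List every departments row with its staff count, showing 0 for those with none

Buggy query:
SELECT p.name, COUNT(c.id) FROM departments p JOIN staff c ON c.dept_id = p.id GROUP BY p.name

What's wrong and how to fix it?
Bug: INNER JOIN drops departments rows that have no matching staff rows

Fix: Use LEFT JOIN so parents without children still appear (COUNT(c.id) gives 0)

Corrected query:
SELECT p.name, COUNT(c.id) FROM departments p LEFT JOIN staff c ON c.dept_id = p.id GROUP BY p.name

Result:
name        | COUNT(c.id)
------------+------------
Engineering | 2          
Marketing   | 2          
Sales       | 0          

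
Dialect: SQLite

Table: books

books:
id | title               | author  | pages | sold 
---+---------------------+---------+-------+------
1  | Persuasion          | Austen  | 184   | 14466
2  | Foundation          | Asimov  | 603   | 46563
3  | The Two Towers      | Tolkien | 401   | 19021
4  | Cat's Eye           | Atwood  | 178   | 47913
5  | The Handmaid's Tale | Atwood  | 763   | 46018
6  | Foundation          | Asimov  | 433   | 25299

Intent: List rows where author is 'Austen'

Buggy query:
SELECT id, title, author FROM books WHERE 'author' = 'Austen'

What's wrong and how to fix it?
Bug: Single quotes denote string literals in SQL; the column name is being compared as a constant string

Fix: Reference the column as author without single quotes

Corrected query:
SELECT id, title, author FROM books WHERE author = 'Austen'

Result:
id | title      | author
---+------------+-------
1  | Persuasion | Austen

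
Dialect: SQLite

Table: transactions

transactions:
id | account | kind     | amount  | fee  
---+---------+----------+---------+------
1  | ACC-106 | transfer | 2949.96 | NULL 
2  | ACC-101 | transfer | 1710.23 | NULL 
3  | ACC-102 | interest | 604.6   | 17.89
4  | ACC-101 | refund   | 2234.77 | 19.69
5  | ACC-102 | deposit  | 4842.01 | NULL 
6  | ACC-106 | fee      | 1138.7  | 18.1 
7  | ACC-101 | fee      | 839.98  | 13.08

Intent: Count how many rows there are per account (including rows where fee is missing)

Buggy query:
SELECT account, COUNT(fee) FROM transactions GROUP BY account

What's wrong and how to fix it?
Bug: COUNT(fee) skips NULLs, so groups with missing fee are undercounted

Fix: Replace COUNT(fee) with COUNT(*)

Corrected query:
SELECT account, COUNT(*) FROM transactions GROUP BY account

Result:
account | COUNT(*)
--------+---------
ACC-101 | 3       
ACC-102 | 2       
ACC-106 | 2       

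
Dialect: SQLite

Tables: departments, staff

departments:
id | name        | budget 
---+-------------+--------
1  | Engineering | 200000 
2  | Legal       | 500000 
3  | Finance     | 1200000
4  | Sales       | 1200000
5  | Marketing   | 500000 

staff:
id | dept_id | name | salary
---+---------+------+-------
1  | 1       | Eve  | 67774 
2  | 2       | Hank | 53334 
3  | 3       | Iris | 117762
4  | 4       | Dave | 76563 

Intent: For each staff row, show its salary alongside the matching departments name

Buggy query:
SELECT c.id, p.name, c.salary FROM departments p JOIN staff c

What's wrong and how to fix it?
Bug: Missing join condition: each staff row is matched to all departments rows instead of just its own

Fix: Add ON c.dept_id = p.id to the JOIN

Corrected query:
SELECT c.id, p.name, c.salary FROM departments p JOIN staff c ON c.dept_id = p.id

Result:
id | name        | salary
---+-------------+-------
1  | Engineering | 67774 
2  | Legal       | 53334 
3  | Finance     | 117762
4  | Sales       | 76563 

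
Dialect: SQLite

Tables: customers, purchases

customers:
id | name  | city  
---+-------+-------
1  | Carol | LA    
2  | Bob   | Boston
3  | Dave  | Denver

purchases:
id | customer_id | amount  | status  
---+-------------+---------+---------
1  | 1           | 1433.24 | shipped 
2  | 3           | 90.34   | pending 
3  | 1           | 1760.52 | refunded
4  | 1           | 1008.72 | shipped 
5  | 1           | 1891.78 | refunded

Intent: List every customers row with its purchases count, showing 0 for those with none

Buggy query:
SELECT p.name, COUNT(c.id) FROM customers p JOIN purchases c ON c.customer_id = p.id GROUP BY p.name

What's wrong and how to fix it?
Bug: An inner join excludes parents with zero children

Fix: Use LEFT JOIN so parents without children still appear (COUNT(c.id) gives 0)

Corrected query:
SELECT p.name, COUNT(c.id) FROM customers p LEFT JOIN purchases c ON c.customer_id = p.id GROUP BY p.name

Result:
name  | COUNT(c.id)
------+------------
Bob   | 0          
Carol | 4          
Dave  | 1          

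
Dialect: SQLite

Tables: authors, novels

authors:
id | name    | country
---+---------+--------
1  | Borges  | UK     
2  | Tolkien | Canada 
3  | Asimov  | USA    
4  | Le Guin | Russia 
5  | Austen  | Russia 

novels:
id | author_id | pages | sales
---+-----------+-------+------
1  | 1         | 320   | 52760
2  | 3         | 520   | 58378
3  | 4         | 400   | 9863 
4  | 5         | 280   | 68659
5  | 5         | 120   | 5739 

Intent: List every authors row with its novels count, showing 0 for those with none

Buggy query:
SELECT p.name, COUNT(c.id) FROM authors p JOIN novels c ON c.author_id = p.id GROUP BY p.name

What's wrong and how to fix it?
Bug: An inner join excludes parents with zero children

Fix: Use LEFT JOIN so parents without children still appear (COUNT(c.id) gives 0)

Corrected query:
SELECT p.name, COUNT(c.id) FROM authors p LEFT JOIN novels c ON c.author_id = p.id GROUP BY p.name

Result:
name    | COUNT(c.id)
--------+------------
Asimov  | 1          
Austen  | 2          
Borges  | 1          
Le Guin | 1          
Tolkien | 0          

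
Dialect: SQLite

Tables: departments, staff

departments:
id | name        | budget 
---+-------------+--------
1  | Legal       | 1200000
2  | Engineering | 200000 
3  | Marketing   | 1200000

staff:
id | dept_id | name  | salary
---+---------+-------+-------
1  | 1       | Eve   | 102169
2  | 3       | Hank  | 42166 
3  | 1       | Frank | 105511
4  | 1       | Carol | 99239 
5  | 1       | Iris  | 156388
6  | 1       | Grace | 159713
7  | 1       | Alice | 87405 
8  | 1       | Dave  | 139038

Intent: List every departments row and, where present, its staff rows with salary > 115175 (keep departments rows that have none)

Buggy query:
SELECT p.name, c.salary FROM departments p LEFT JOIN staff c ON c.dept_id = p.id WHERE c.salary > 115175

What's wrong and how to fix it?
Bug: A WHERE condition on the right-hand table after LEFT JOIN drops unmatched parents

Fix: Move the right-table condition into the ON clause so unmatched parents are kept

Corrected query:
SELECT p.name, c.salary FROM departments p LEFT JOIN staff c ON c.dept_id = p.id AND c.salary > 115175

Result:
name        | salary
------------+-------
Legal       | 139038
Legal       | 156388
Legal       | 159713
Engineering | NULL  
Marketing   | NULL  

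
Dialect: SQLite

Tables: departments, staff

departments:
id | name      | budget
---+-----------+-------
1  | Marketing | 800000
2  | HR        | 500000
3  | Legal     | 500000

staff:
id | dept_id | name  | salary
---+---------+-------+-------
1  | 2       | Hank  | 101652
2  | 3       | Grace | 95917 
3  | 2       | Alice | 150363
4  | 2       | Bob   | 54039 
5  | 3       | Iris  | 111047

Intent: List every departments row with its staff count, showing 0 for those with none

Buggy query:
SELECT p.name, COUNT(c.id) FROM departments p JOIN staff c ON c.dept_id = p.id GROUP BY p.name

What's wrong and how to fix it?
Bug: INNER JOIN drops departments rows that have no matching staff rows

Fix: Switch to LEFT JOIN to retain unmatched parent rows

Corrected query:
SELECT p.name, COUNT(c.id) FROM departments p LEFT JOIN staff c ON c.dept_id = p.id GROUP BY p.name

Result:
name      | COUNT(c.id)
----------+------------
HR        | 3          
Legal     | 2          
Marketing | 0          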